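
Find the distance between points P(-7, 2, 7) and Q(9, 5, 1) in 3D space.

d = √[(x₂-x₁)² + (y₂-y₁)² + (z₂-z₁)²]
  = √[16² + 3² + (-6)²]
  = √[256 + 9 + 36]
  = √301
  ≈ 17.35

17.35


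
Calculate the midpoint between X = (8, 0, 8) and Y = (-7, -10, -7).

M = ((x₁+x₂)/2, (y₁+y₂)/2, (z₁+z₂)/2)
  = ((8 - 7)/2, (0 - 10)/2, (8 - 7)/2)
  = (1/2, -10/2, 1/2)
  = (0.5, -5, 0.5)

(0.5, -5, 0.5)


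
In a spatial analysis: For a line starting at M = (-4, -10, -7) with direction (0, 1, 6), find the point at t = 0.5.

P(t) = M + t·d
  = (-4 + 0·0.5, -10 + 1·0.5, -7 + 6·0.5)
  = (-4 + 0, -10 + 0.5, -7 + 3)
  = (-4, -9.5, -4)

(-4, -9.5, -4)


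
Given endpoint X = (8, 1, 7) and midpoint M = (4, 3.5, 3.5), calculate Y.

Y = 2M - X
  = (2·4 - 8, 2·3.5 - 1, 2·3.5 - 7)
  = (8 - 8, 7 - 1, 7 - 7)
  = (0, 6, 0)

(0, 6, 0)


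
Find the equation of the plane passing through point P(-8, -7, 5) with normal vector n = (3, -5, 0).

The plane through P with normal n = (a, b, c) satisfies n·(r - P) = 0,
i.e. ax + by + cz = a·x₀ + b·y₀ + c·z₀.
d = 3·(-8) + (-5)·(-7) + 0·5
  = -24 + 35 + 0
  = 11
Equation: 3x - 5y = 11

3x - 5y = 11


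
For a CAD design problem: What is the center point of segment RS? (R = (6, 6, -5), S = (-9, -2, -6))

M = ((x₁+x₂)/2, (y₁+y₂)/2, (z₁+z₂)/2)
  = ((6 - 9)/2, (6 - 2)/2, (-5 - 6)/2)
  = (-3/2, 4/2, -11/2)
  = (-1.5, 2, -5.5)

(-1.5, 2, -5.5)


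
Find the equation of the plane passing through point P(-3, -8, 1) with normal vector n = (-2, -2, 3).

The plane through P with normal n = (a, b, c) satisfies n·(r - P) = 0,
i.e. ax + by + cz = a·x₀ + b·y₀ + c·z₀.
d = (-2)·(-3) + (-2)·(-8) + 3·1
  = 6 + 16 + 3
  = 25
Equation: -2x - 2y + 3z = 25

-2x - 2y + 3z = 25


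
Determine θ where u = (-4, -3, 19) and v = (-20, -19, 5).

u·v = (-4)·(-20) + (-3)·(-19) + 19·5 = 80 + 57 + 95 = 232
|u| = √((-4)² + (-3)² + 19²) = √386 ≈ 19.65
|v| = √((-20)² + (-19)² + 5²) = √786 ≈ 28.04
cos θ = (u·v)/(|u||v|) = 232/(19.65·28.04) ≈ 0.4212
θ = arccos(0.4212) ≈ 65.09°

65.09°


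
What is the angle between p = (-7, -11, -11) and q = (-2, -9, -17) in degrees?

p·q = (-7)·(-2) + (-11)·(-9) + (-11)·(-17) = 14 + 99 + 187 = 300
|p| = √((-7)² + (-11)² + (-11)²) = √291 ≈ 17.06
|q| = √((-2)² + (-9)² + (-17)²) = √374 ≈ 19.34
cos θ = (p·q)/(|p||q|) = 300/(17.06·19.34) ≈ 0.9094
θ = arccos(0.9094) ≈ 24.58°

24.58°


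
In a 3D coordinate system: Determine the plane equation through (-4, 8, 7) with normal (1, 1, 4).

The plane through P with normal n = (a, b, c) satisfies n·(r - P) = 0,
i.e. ax + by + cz = a·x₀ + b·y₀ + c·z₀.
d = 1·(-4) + 1·8 + 4·7
  = -4 + 8 + 28
  = 32
Equation: x + y + 4z = 32

x + y + 4z = 32


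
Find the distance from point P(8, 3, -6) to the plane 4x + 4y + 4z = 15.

distance = |a·x₀ + b·y₀ + c·z₀ - d| / √(a² + b² + c²)
  = |4·8 + 4·3 + 4·(-6) - 15| / √(4² + 4² + 4²)
  = |32 + 12 - 24 - 15| / √(16 + 16 + 16)
  = |5| / √48
  = 5 / 6.928
  ≈ 0.7217

0.7217


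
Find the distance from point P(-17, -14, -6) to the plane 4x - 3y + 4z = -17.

distance = |a·x₀ + b·y₀ + c·z₀ - d| / √(a² + b² + c²)
  = |4·(-17) + (-3)·(-14) + 4·(-6) - (-17)| / √(4² + (-3)² + 4²)
  = |-68 + 42 - 24 + 17| / √(16 + 9 + 16)
  = |-33| / √41
  = 33 / 6.403
  ≈ 5.154

5.154


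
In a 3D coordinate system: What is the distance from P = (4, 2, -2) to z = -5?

distance = |a·x₀ + b·y₀ + c·z₀ - d| / √(a² + b² + c²)
  = |0·4 + 0·2 + 1·(-2) - (-5)| / √(0² + 0² + 1²)
  = |0 + 0 - 2 + 5| / √(0 + 0 + 1)
  = |3| / √1
  = 3 / 1
  ≈ 3

3


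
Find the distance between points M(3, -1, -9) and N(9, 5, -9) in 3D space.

d = √[(x₂-x₁)² + (y₂-y₁)² + (z₂-z₁)²]
  = √[6² + 6² + 0²]
  = √[36 + 36 + 0]
  = √72
  ≈ 8.485

8.485


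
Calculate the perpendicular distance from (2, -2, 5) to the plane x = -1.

distance = |a·x₀ + b·y₀ + c·z₀ - d| / √(a² + b² + c²)
  = |1·2 + 0·(-2) + 0·5 - (-1)| / √(1² + 0² + 0²)
  = |2 + 0 + 0 + 1| / √(1 + 0 + 0)
  = |3| / √1
  = 3 / 1
  ≈ 3

3


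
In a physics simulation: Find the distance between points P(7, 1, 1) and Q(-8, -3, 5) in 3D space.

d = √[(x₂-x₁)² + (y₂-y₁)² + (z₂-z₁)²]
  = √[(-15)² + (-4)² + 4²]
  = √[225 + 16 + 16]
  = √257
  ≈ 16.03

16.03


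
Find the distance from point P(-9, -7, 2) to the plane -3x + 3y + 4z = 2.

distance = |a·x₀ + b·y₀ + c·z₀ - d| / √(a² + b² + c²)
  = |(-3)·(-9) + 3·(-7) + 4·2 - 2| / √((-3)² + 3² + 4²)
  = |27 - 21 + 8 - 2| / √(9 + 9 + 16)
  = |12| / √34
  = 12 / 5.831
  ≈ 2.058

2.058


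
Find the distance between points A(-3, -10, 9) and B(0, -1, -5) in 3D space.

d = √[(x₂-x₁)² + (y₂-y₁)² + (z₂-z₁)²]
  = √[3² + 9² + (-14)²]
  = √[9 + 81 + 196]
  = √286
  ≈ 16.91

16.91


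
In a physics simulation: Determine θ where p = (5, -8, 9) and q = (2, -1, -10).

p·q = 5·2 + (-8)·(-1) + 9·(-10) = 10 + 8 - 90 = -72
|p| = √(5² + (-8)² + 9²) = √170 ≈ 13.04
|q| = √(2² + (-1)² + (-10)²) = √105 ≈ 10.25
cos θ = (p·q)/(|p||q|) = -72/(13.04·10.25) ≈ -0.5389
θ = arccos(-0.5389) ≈ 122.6°

122.6°


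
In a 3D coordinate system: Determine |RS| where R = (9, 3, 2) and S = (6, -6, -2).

d = √[(x₂-x₁)² + (y₂-y₁)² + (z₂-z₁)²]
  = √[(-3)² + (-9)² + (-4)²]
  = √[9 + 81 + 16]
  = √106
  ≈ 10.3

10.3


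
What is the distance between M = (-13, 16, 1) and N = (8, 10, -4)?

d = √[(x₂-x₁)² + (y₂-y₁)² + (z₂-z₁)²]
  = √[21² + (-6)² + (-5)²]
  = √[441 + 36 + 25]
  = √502
  ≈ 22.41

22.41


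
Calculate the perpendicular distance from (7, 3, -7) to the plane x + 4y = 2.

distance = |a·x₀ + b·y₀ + c·z₀ - d| / √(a² + b² + c²)
  = |1·7 + 4·3 + 0·(-7) - 2| / √(1² + 4² + 0²)
  = |7 + 12 + 0 - 2| / √(1 + 16 + 0)
  = |17| / √17
  = 17 / 4.123
  ≈ 4.123

4.123


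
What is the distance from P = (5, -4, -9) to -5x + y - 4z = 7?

distance = |a·x₀ + b·y₀ + c·z₀ - d| / √(a² + b² + c²)
  = |(-5)·5 + 1·(-4) + (-4)·(-9) - 7| / √((-5)² + 1² + (-4)²)
  = |-25 - 4 + 36 - 7| / √(25 + 1 + 16)
  = |0| / √42
  = 0 / 6.481
  ≈ 0

0


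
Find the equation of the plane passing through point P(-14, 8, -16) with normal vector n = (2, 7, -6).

The plane through P with normal n = (a, b, c) satisfies n·(r - P) = 0,
i.e. ax + by + cz = a·x₀ + b·y₀ + c·z₀.
d = 2·(-14) + 7·8 + (-6)·(-16)
  = -28 + 56 + 96
  = 124
Equation: 2x + 7y - 6z = 124

2x + 7y - 6z = 124


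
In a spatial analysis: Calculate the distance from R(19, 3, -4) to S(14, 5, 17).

d = √[(x₂-x₁)² + (y₂-y₁)² + (z₂-z₁)²]
  = √[(-5)² + 2² + 21²]
  = √[25 + 4 + 441]
  = √470
  ≈ 21.68

21.68


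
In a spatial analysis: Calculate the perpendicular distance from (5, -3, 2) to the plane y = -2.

distance = |a·x₀ + b·y₀ + c·z₀ - d| / √(a² + b² + c²)
  = |0·5 + 1·(-3) + 0·2 - (-2)| / √(0² + 1² + 0²)
  = |0 - 3 + 0 + 2| / √(0 + 1 + 0)
  = |-1| / √1
  = 1 / 1
  ≈ 1

1


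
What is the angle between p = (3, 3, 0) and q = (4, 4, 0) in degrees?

p·q = 3·4 + 3·4 + 0·0 = 12 + 12 + 0 = 24
|p| = √(3² + 3² + 0²) = √18 ≈ 4.243
|q| = √(4² + 4² + 0²) = √32 ≈ 5.657
cos θ = (p·q)/(|p||q|) = 24/(4.243·5.657) ≈ 1
θ = arccos(1) ≈ 0°

0°


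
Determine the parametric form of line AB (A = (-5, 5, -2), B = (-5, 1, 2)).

Direction vector d = B - A = (-5 + 5, 1 - 5, 2 + 2) = (0, -4, 4)
Parametric form r = A + t·d:
x = -5, y = 5 - 4t, z = -2 + 4t

x = -5, y = 5 - 4t, z = -2 + 4t


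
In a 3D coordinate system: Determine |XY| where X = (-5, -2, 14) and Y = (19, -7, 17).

d = √[(x₂-x₁)² + (y₂-y₁)² + (z₂-z₁)²]
  = √[24² + (-5)² + 3²]
  = √[576 + 25 + 9]
  = √610
  ≈ 24.7

24.7


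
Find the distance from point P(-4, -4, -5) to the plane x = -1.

distance = |a·x₀ + b·y₀ + c·z₀ - d| / √(a² + b² + c²)
  = |1·(-4) + 0·(-4) + 0·(-5) - (-1)| / √(1² + 0² + 0²)
  = |-4 + 0 + 0 + 1| / √(1 + 0 + 0)
  = |-3| / √1
  = 3 / 1
  ≈ 3

3


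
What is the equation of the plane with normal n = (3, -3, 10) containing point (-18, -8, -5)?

The plane through P with normal n = (a, b, c) satisfies n·(r - P) = 0,
i.e. ax + by + cz = a·x₀ + b·y₀ + c·z₀.
d = 3·(-18) + (-3)·(-8) + 10·(-5)
  = -54 + 24 - 50
  = -80
Equation: 3x - 3y + 10z = -80

3x - 3y + 10z = -80


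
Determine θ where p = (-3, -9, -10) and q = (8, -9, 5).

p·q = (-3)·8 + (-9)·(-9) + (-10)·5 = -24 + 81 - 50 = 7
|p| = √((-3)² + (-9)² + (-10)²) = √190 ≈ 13.78
|q| = √(8² + (-9)² + 5²) = √170 ≈ 13.04
cos θ = (p·q)/(|p||q|) = 7/(13.78·13.04) ≈ 0.03895
θ = arccos(0.03895) ≈ 87.77°

87.77°


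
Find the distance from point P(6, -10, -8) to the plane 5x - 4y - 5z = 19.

distance = |a·x₀ + b·y₀ + c·z₀ - d| / √(a² + b² + c²)
  = |5·6 + (-4)·(-10) + (-5)·(-8) - 19| / √(5² + (-4)² + (-5)²)
  = |30 + 40 + 40 - 19| / √(25 + 16 + 25)
  = |91| / √66
  = 91 / 8.124
  ≈ 11.2

11.2


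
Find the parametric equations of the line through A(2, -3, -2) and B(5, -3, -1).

Direction vector d = B - A = (5 - 2, -3 + 3, -1 + 2) = (3, 0, 1)
Parametric form r = A + t·d:
x = 2 + 3t, y = -3, z = -2 + t

x = 2 + 3t, y = -3, z = -2 + t


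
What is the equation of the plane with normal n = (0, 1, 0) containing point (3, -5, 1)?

The plane through P with normal n = (a, b, c) satisfies n·(r - P) = 0,
i.e. ax + by + cz = a·x₀ + b·y₀ + c·z₀.
d = 0·3 + 1·(-5) + 0·1
  = 0 - 5 + 0
  = -5
Equation: y = -5

y = -5


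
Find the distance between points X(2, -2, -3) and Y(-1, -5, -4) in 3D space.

d = √[(x₂-x₁)² + (y₂-y₁)² + (z₂-z₁)²]
  = √[(-3)² + (-3)² + (-1)²]
  = √[9 + 9 + 1]
  = √19
  ≈ 4.359

4.359


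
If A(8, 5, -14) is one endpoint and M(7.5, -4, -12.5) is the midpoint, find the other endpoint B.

B = 2M - A
  = (2·7.5 - 8, 2·(-4) - 5, 2·(-12.5) - (-14))
  = (15 - 8, -8 - 5, -25 + 14)
  = (7, -13, -11)

(7, -13, -11)


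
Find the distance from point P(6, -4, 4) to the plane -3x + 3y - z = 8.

distance = |a·x₀ + b·y₀ + c·z₀ - d| / √(a² + b² + c²)
  = |(-3)·6 + 3·(-4) + (-1)·4 - 8| / √((-3)² + 3² + (-1)²)
  = |-18 - 12 - 4 - 8| / √(9 + 9 + 1)
  = |-42| / √19
  = 42 / 4.359
  ≈ 9.635

9.635


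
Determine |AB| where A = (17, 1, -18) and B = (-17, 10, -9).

d = √[(x₂-x₁)² + (y₂-y₁)² + (z₂-z₁)²]
  = √[(-34)² + 9² + 9²]
  = √[1156 + 81 + 81]
  = √1318
  ≈ 36.3

36.3


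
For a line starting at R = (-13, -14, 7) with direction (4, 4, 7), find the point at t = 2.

P(t) = R + t·d
  = (-13 + 4·2, -14 + 4·2, 7 + 7·2)
  = (-13 + 8, -14 + 8, 7 + 14)
  = (-5, -6, 21)

(-5, -6, 21)


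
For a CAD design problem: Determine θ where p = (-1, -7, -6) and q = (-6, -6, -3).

p·q = (-1)·(-6) + (-7)·(-6) + (-6)·(-3) = 6 + 42 + 18 = 66
|p| = √((-1)² + (-7)² + (-6)²) = √86 ≈ 9.274
|q| = √((-6)² + (-6)² + (-3)²) = √81 ≈ 9
cos θ = (p·q)/(|p||q|) = 66/(9.274·9) ≈ 0.7908
θ = arccos(0.7908) ≈ 37.74°

37.74°


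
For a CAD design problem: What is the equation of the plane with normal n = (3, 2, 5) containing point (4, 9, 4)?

The plane through P with normal n = (a, b, c) satisfies n·(r - P) = 0,
i.e. ax + by + cz = a·x₀ + b·y₀ + c·z₀.
d = 3·4 + 2·9 + 5·4
  = 12 + 18 + 20
  = 50
Equation: 3x + 2y + 5z = 50

3x + 2y + 5z = 50


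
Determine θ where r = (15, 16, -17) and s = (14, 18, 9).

r·s = 15·14 + 16·18 + (-17)·9 = 210 + 288 - 153 = 345
|r| = √(15² + 16² + (-17)²) = √770 ≈ 27.75
|s| = √(14² + 18² + 9²) = √601 ≈ 24.52
cos θ = (r·s)/(|r||s|) = 345/(27.75·24.52) ≈ 0.5072
θ = arccos(0.5072) ≈ 59.53°

59.53°


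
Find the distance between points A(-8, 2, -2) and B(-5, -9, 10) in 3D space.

d = √[(x₂-x₁)² + (y₂-y₁)² + (z₂-z₁)²]
  = √[3² + (-11)² + 12²]
  = √[9 + 121 + 144]
  = √274
  ≈ 16.55

16.55


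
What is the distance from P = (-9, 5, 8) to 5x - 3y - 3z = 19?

distance = |a·x₀ + b·y₀ + c·z₀ - d| / √(a² + b² + c²)
  = |5·(-9) + (-3)·5 + (-3)·8 - 19| / √(5² + (-3)² + (-3)²)
  = |-45 - 15 - 24 - 19| / √(25 + 9 + 9)
  = |-103| / √43
  = 103 / 6.557
  ≈ 15.71

15.71


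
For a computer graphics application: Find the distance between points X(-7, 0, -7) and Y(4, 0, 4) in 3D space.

d = √[(x₂-x₁)² + (y₂-y₁)² + (z₂-z₁)²]
  = √[11² + 0² + 11²]
  = √[121 + 0 + 121]
  = √242
  ≈ 15.56

15.56


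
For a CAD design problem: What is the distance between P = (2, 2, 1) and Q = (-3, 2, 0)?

d = √[(x₂-x₁)² + (y₂-y₁)² + (z₂-z₁)²]
  = √[(-5)² + 0² + (-1)²]
  = √[25 + 0 + 1]
  = √26
  ≈ 5.099

5.099


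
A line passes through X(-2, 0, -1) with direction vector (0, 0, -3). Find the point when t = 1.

P(t) = X + t·d
  = (-2 + 0·1, 0 + 0·1, -1 + (-3)·1)
  = (-2 + 0, 0 + 0, -1 - 3)
  = (-2, 0, -4)

(-2, 0, -4)


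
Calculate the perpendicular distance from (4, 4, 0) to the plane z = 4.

distance = |a·x₀ + b·y₀ + c·z₀ - d| / √(a² + b² + c²)
  = |0·4 + 0·4 + 1·0 - 4| / √(0² + 0² + 1²)
  = |0 + 0 + 0 - 4| / √(0 + 0 + 1)
  = |-4| / √1
  = 4 / 1
  ≈ 4

4


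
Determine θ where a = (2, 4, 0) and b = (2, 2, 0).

a·b = 2·2 + 4·2 + 0·0 = 4 + 8 + 0 = 12
|a| = √(2² + 4² + 0²) = √20 ≈ 4.472
|b| = √(2² + 2² + 0²) = √8 ≈ 2.828
cos θ = (a·b)/(|a||b|) = 12/(4.472·2.828) ≈ 0.9487
θ = arccos(0.9487) ≈ 18.43°

18.43°


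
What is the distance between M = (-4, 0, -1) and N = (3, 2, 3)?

d = √[(x₂-x₁)² + (y₂-y₁)² + (z₂-z₁)²]
  = √[7² + 2² + 4²]
  = √[49 + 4 + 16]
  = √69
  ≈ 8.307

8.307


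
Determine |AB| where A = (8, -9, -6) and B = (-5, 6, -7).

d = √[(x₂-x₁)² + (y₂-y₁)² + (z₂-z₁)²]
  = √[(-13)² + 15² + (-1)²]
  = √[169 + 225 + 1]
  = √395
  ≈ 19.87

19.87


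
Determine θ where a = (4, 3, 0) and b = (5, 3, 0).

a·b = 4·5 + 3·3 + 0·0 = 20 + 9 + 0 = 29
|a| = √(4² + 3² + 0²) = √25 ≈ 5
|b| = √(5² + 3² + 0²) = √34 ≈ 5.831
cos θ = (a·b)/(|a||b|) = 29/(5·5.831) ≈ 0.9947
θ = arccos(0.9947) ≈ 5.906°

5.906°


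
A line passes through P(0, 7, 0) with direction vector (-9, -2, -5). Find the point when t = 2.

P(t) = P + t·d
  = (0 + (-9)·2, 7 + (-2)·2, 0 + (-5)·2)
  = (0 - 18, 7 - 4, 0 - 10)
  = (-18, 3, -10)

(-18, 3, -10)


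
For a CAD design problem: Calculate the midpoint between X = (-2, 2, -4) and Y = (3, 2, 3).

M = ((x₁+x₂)/2, (y₁+y₂)/2, (z₁+z₂)/2)
  = ((-2 + 3)/2, (2 + 2)/2, (-4 + 3)/2)
  = (1/2, 4/2, -1/2)
  = (0.5, 2, -0.5)

(0.5, 2, -0.5)


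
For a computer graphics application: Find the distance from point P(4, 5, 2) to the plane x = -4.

distance = |a·x₀ + b·y₀ + c·z₀ - d| / √(a² + b² + c²)
  = |1·4 + 0·5 + 0·2 - (-4)| / √(1² + 0² + 0²)
  = |4 + 0 + 0 + 4| / √(1 + 0 + 0)
  = |8| / √1
  = 8 / 1
  ≈ 8

8


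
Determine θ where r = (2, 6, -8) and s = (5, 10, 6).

r·s = 2·5 + 6·10 + (-8)·6 = 10 + 60 - 48 = 22
|r| = √(2² + 6² + (-8)²) = √104 ≈ 10.2
|s| = √(5² + 10² + 6²) = √161 ≈ 12.69
cos θ = (r·s)/(|r||s|) = 22/(10.2·12.69) ≈ 0.17
θ = arccos(0.17) ≈ 80.21°

80.21°


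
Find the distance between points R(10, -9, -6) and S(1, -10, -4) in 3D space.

d = √[(x₂-x₁)² + (y₂-y₁)² + (z₂-z₁)²]
  = √[(-9)² + (-1)² + 2²]
  = √[81 + 1 + 4]
  = √86
  ≈ 9.274

9.274


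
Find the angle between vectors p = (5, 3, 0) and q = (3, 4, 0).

p·q = 5·3 + 3·4 + 0·0 = 15 + 12 + 0 = 27
|p| = √(5² + 3² + 0²) = √34 ≈ 5.831
|q| = √(3² + 4² + 0²) = √25 ≈ 5
cos θ = (p·q)/(|p||q|) = 27/(5.831·5) ≈ 0.9261
θ = arccos(0.9261) ≈ 22.17°

22.17°


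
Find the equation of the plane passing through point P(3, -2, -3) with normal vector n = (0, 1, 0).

The plane through P with normal n = (a, b, c) satisfies n·(r - P) = 0,
i.e. ax + by + cz = a·x₀ + b·y₀ + c·z₀.
d = 0·3 + 1·(-2) + 0·(-3)
  = 0 - 2 + 0
  = -2
Equation: y = -2

y = -2


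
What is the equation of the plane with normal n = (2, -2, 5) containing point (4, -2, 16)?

The plane through P with normal n = (a, b, c) satisfies n·(r - P) = 0,
i.e. ax + by + cz = a·x₀ + b·y₀ + c·z₀.
d = 2·4 + (-2)·(-2) + 5·16
  = 8 + 4 + 80
  = 92
Equation: 2x - 2y + 5z = 92

2x - 2y + 5z = 92


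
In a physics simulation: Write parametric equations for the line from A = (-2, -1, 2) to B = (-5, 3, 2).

Direction vector d = B - A = (-5 + 2, 3 + 1, 2 - 2) = (-3, 4, 0)
Parametric form r = A + t·d:
x = -2 - 3t, y = -1 + 4t, z = 2

x = -2 - 3t, y = -1 + 4t, z = 2


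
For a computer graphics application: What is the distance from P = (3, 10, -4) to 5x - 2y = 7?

distance = |a·x₀ + b·y₀ + c·z₀ - d| / √(a² + b² + c²)
  = |5·3 + (-2)·10 + 0·(-4) - 7| / √(5² + (-2)² + 0²)
  = |15 - 20 + 0 - 7| / √(25 + 4 + 0)
  = |-12| / √29
  = 12 / 5.385
  ≈ 2.228

2.228


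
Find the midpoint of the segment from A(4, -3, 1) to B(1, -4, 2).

M = ((x₁+x₂)/2, (y₁+y₂)/2, (z₁+z₂)/2)
  = ((4 + 1)/2, (-3 - 4)/2, (1 + 2)/2)
  = (5/2, -7/2, 3/2)
  = (2.5, -3.5, 1.5)

(2.5, -3.5, 1.5)


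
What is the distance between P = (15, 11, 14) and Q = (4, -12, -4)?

d = √[(x₂-x₁)² + (y₂-y₁)² + (z₂-z₁)²]
  = √[(-11)² + (-23)² + (-18)²]
  = √[121 + 529 + 324]
  = √974
  ≈ 31.21

31.21


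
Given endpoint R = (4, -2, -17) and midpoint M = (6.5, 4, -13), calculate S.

S = 2M - R
  = (2·6.5 - 4, 2·4 - (-2), 2·(-13) - (-17))
  = (13 - 4, 8 + 2, -26 + 17)
  = (9, 10, -9)

(9, 10, -9)


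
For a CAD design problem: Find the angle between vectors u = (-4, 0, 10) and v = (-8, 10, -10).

u·v = (-4)·(-8) + 0·10 + 10·(-10) = 32 + 0 - 100 = -68
|u| = √((-4)² + 0² + 10²) = √116 ≈ 10.77
|v| = √((-8)² + 10² + (-10)²) = √264 ≈ 16.25
cos θ = (u·v)/(|u||v|) = -68/(10.77·16.25) ≈ -0.3886
θ = arccos(-0.3886) ≈ 112.9°

112.9°


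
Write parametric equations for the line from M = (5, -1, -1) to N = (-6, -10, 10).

Direction vector d = N - M = (-6 - 5, -10 + 1, 10 + 1) = (-11, -9, 11)
Parametric form r = M + t·d:
x = 5 - 11t, y = -1 - 9t, z = -1 + 11t

x = 5 - 11t, y = -1 - 9t, z = -1 + 11t


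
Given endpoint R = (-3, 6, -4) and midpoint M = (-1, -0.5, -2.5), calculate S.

S = 2M - R
  = (2·(-1) - (-3), 2·(-0.5) - 6, 2·(-2.5) - (-4))
  = (-2 + 3, -1 - 6, -5 + 4)
  = (1, -7, -1)

(1, -7, -1)


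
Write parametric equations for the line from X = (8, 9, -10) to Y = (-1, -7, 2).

Direction vector d = Y - X = (-1 - 8, -7 - 9, 2 + 10) = (-9, -16, 12)
Parametric form r = X + t·d:
x = 8 - 9t, y = 9 - 16t, z = -10 + 12t

x = 8 - 9t, y = 9 - 16t, z = -10 + 12t


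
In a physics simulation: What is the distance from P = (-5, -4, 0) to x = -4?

distance = |a·x₀ + b·y₀ + c·z₀ - d| / √(a² + b² + c²)
  = |1·(-5) + 0·(-4) + 0·0 - (-4)| / √(1² + 0² + 0²)
  = |-5 + 0 + 0 + 4| / √(1 + 0 + 0)
  = |-1| / √1
  = 1 / 1
  ≈ 1

1


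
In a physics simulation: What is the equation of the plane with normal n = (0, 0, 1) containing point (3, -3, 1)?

The plane through P with normal n = (a, b, c) satisfies n·(r - P) = 0,
i.e. ax + by + cz = a·x₀ + b·y₀ + c·z₀.
d = 0·3 + 0·(-3) + 1·1
  = 0 + 0 + 1
  = 1
Equation: z = 1

z = 1


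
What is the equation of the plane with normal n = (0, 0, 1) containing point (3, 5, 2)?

The plane through P with normal n = (a, b, c) satisfies n·(r - P) = 0,
i.e. ax + by + cz = a·x₀ + b·y₀ + c·z₀.
d = 0·3 + 0·5 + 1·2
  = 0 + 0 + 2
  = 2
Equation: z = 2

z = 2


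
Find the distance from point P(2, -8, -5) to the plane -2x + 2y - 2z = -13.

distance = |a·x₀ + b·y₀ + c·z₀ - d| / √(a² + b² + c²)
  = |(-2)·2 + 2·(-8) + (-2)·(-5) - (-13)| / √((-2)² + 2² + (-2)²)
  = |-4 - 16 + 10 + 13| / √(4 + 4 + 4)
  = |3| / √12
  = 3 / 3.464
  ≈ 0.866

0.866


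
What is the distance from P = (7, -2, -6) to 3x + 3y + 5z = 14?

distance = |a·x₀ + b·y₀ + c·z₀ - d| / √(a² + b² + c²)
  = |3·7 + 3·(-2) + 5·(-6) - 14| / √(3² + 3² + 5²)
  = |21 - 6 - 30 - 14| / √(9 + 9 + 25)
  = |-29| / √43
  = 29 / 6.557
  ≈ 4.422

4.422


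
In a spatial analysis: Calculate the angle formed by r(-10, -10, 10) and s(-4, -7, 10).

r·s = (-10)·(-4) + (-10)·(-7) + 10·10 = 40 + 70 + 100 = 210
|r| = √((-10)² + (-10)² + 10²) = √300 ≈ 17.32
|s| = √((-4)² + (-7)² + 10²) = √165 ≈ 12.85
cos θ = (r·s)/(|r||s|) = 210/(17.32·12.85) ≈ 0.9439
θ = arccos(0.9439) ≈ 19.29°

19.29°


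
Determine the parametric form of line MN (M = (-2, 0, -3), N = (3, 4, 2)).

Direction vector d = N - M = (3 + 2, 4 + 0, 2 + 3) = (5, 4, 5)
Parametric form r = M + t·d:
x = -2 + 5t, y = 0 + 4t, z = -3 + 5t

x = -2 + 5t, y = 0 + 4t, z = -3 + 5t


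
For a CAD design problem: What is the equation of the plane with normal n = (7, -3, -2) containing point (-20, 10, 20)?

The plane through P with normal n = (a, b, c) satisfies n·(r - P) = 0,
i.e. ax + by + cz = a·x₀ + b·y₀ + c·z₀.
d = 7·(-20) + (-3)·10 + (-2)·20
  = -140 - 30 - 40
  = -210
Equation: 7x - 3y - 2z = -210

7x - 3y - 2z = -210


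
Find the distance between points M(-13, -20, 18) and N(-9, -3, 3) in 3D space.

d = √[(x₂-x₁)² + (y₂-y₁)² + (z₂-z₁)²]
  = √[4² + 17² + (-15)²]
  = √[16 + 289 + 225]
  = √530
  ≈ 23.02

23.02


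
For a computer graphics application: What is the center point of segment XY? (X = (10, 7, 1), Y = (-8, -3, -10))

M = ((x₁+x₂)/2, (y₁+y₂)/2, (z₁+z₂)/2)
  = ((10 - 8)/2, (7 - 3)/2, (1 - 10)/2)
  = (2/2, 4/2, -9/2)
  = (1, 2, -4.5)

(1, 2, -4.5)


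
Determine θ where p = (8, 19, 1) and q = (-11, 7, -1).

p·q = 8·(-11) + 19·7 + 1·(-1) = -88 + 133 - 1 = 44
|p| = √(8² + 19² + 1²) = √426 ≈ 20.64
|q| = √((-11)² + 7² + (-1)²) = √171 ≈ 13.08
cos θ = (p·q)/(|p||q|) = 44/(20.64·13.08) ≈ 0.163
θ = arccos(0.163) ≈ 80.62°

80.62°


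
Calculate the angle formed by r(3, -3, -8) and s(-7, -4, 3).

r·s = 3·(-7) + (-3)·(-4) + (-8)·3 = -21 + 12 - 24 = -33
|r| = √(3² + (-3)² + (-8)²) = √82 ≈ 9.055
|s| = √((-7)² + (-4)² + 3²) = √74 ≈ 8.602
cos θ = (r·s)/(|r||s|) = -33/(9.055·8.602) ≈ -0.4236
θ = arccos(-0.4236) ≈ 115.1°

115.1°


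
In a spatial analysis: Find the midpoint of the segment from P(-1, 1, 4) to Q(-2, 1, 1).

M = ((x₁+x₂)/2, (y₁+y₂)/2, (z₁+z₂)/2)
  = ((-1 - 2)/2, (1 + 1)/2, (4 + 1)/2)
  = (-3/2, 2/2, 5/2)
  = (-1.5, 1, 2.5)

(-1.5, 1, 2.5)


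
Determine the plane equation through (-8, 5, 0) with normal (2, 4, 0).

The plane through P with normal n = (a, b, c) satisfies n·(r - P) = 0,
i.e. ax + by + cz = a·x₀ + b·y₀ + c·z₀.
d = 2·(-8) + 4·5 + 0·0
  = -16 + 20 + 0
  = 4
Equation: 2x + 4y = 4

2x + 4y = 4


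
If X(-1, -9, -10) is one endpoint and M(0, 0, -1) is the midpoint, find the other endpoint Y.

Y = 2M - X
  = (2·0 - (-1), 2·0 - (-9), 2·(-1) - (-10))
  = (0 + 1, 0 + 9, -2 + 10)
  = (1, 9, 8)

(1, 9, 8)


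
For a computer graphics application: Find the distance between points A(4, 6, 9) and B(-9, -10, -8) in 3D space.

d = √[(x₂-x₁)² + (y₂-y₁)² + (z₂-z₁)²]
  = √[(-13)² + (-16)² + (-17)²]
  = √[169 + 256 + 289]
  = √714
  ≈ 26.72

26.72


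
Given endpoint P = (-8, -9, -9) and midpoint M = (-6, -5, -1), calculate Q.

Q = 2M - P
  = (2·(-6) - (-8), 2·(-5) - (-9), 2·(-1) - (-9))
  = (-12 + 8, -10 + 9, -2 + 9)
  = (-4, -1, 7)

(-4, -1, 7)


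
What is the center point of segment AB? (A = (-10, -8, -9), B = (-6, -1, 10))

M = ((x₁+x₂)/2, (y₁+y₂)/2, (z₁+z₂)/2)
  = ((-10 - 6)/2, (-8 - 1)/2, (-9 + 10)/2)
  = (-16/2, -9/2, 1/2)
  = (-8, -4.5, 0.5)

(-8, -4.5, 0.5)


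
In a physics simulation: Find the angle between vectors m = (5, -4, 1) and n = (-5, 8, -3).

m·n = 5·(-5) + (-4)·8 + 1·(-3) = -25 - 32 - 3 = -60
|m| = √(5² + (-4)² + 1²) = √42 ≈ 6.481
|n| = √((-5)² + 8² + (-3)²) = √98 ≈ 9.899
cos θ = (m·n)/(|m||n|) = -60/(6.481·9.899) ≈ -0.9352
θ = arccos(-0.9352) ≈ 159.3°

159.3°


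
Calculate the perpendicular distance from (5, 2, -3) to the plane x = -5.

distance = |a·x₀ + b·y₀ + c·z₀ - d| / √(a² + b² + c²)
  = |1·5 + 0·2 + 0·(-3) - (-5)| / √(1² + 0² + 0²)
  = |5 + 0 + 0 + 5| / √(1 + 0 + 0)
  = |10| / √1
  = 10 / 1
  ≈ 10

10


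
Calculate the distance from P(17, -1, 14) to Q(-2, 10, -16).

d = √[(x₂-x₁)² + (y₂-y₁)² + (z₂-z₁)²]
  = √[(-19)² + 11² + (-30)²]
  = √[361 + 121 + 900]
  = √1382
  ≈ 37.18

37.18


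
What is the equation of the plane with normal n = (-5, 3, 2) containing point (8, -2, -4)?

The plane through P with normal n = (a, b, c) satisfies n·(r - P) = 0,
i.e. ax + by + cz = a·x₀ + b·y₀ + c·z₀.
d = (-5)·8 + 3·(-2) + 2·(-4)
  = -40 - 6 - 8
  = -54
Equation: -5x + 3y + 2z = -54

-5x + 3y + 2z = -54


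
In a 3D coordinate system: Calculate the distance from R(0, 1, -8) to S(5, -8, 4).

d = √[(x₂-x₁)² + (y₂-y₁)² + (z₂-z₁)²]
  = √[5² + (-9)² + 12²]
  = √[25 + 81 + 144]
  = √250
  ≈ 15.81

15.81


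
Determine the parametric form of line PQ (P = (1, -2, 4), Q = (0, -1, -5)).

Direction vector d = Q - P = (0 - 1, -1 + 2, -5 - 4) = (-1, 1, -9)
Parametric form r = P + t·d:
x = 1 - t, y = -2 + t, z = 4 - 9t

x = 1 - t, y = -2 + t, z = 4 - 9t


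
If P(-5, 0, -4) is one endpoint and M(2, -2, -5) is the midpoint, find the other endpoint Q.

Q = 2M - P
  = (2·2 - (-5), 2·(-2) - 0, 2·(-5) - (-4))
  = (4 + 5, -4 + 0, -10 + 4)
  = (9, -4, -6)

(9, -4, -6)


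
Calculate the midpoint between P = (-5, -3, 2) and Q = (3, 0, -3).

M = ((x₁+x₂)/2, (y₁+y₂)/2, (z₁+z₂)/2)
  = ((-5 + 3)/2, (-3 + 0)/2, (2 - 3)/2)
  = (-2/2, -3/2, -1/2)
  = (-1, -1.5, -0.5)

(-1, -1.5, -0.5)


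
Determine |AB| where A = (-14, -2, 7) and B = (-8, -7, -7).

d = √[(x₂-x₁)² + (y₂-y₁)² + (z₂-z₁)²]
  = √[6² + (-5)² + (-14)²]
  = √[36 + 25 + 196]
  = √257
  ≈ 16.03

16.03


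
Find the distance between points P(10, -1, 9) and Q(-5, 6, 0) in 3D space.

d = √[(x₂-x₁)² + (y₂-y₁)² + (z₂-z₁)²]
  = √[(-15)² + 7² + (-9)²]
  = √[225 + 49 + 81]
  = √355
  ≈ 18.84

18.84


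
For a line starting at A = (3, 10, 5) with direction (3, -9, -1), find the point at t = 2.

P(t) = A + t·d
  = (3 + 3·2, 10 + (-9)·2, 5 + (-1)·2)
  = (3 + 6, 10 - 18, 5 - 2)
  = (9, -8, 3)

(9, -8, 3)


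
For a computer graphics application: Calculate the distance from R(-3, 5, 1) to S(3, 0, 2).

d = √[(x₂-x₁)² + (y₂-y₁)² + (z₂-z₁)²]
  = √[6² + (-5)² + 1²]
  = √[36 + 25 + 1]
  = √62
  ≈ 7.874

7.874


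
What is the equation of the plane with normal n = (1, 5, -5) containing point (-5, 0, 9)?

The plane through P with normal n = (a, b, c) satisfies n·(r - P) = 0,
i.e. ax + by + cz = a·x₀ + b·y₀ + c·z₀.
d = 1·(-5) + 5·0 + (-5)·9
  = -5 + 0 - 45
  = -50
Equation: x + 5y - 5z = -50

x + 5y - 5z = -50


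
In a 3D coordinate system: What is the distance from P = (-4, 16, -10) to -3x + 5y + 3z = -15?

distance = |a·x₀ + b·y₀ + c·z₀ - d| / √(a² + b² + c²)
  = |(-3)·(-4) + 5·16 + 3·(-10) - (-15)| / √((-3)² + 5² + 3²)
  = |12 + 80 - 30 + 15| / √(9 + 25 + 9)
  = |77| / √43
  = 77 / 6.557
  ≈ 11.74

11.74


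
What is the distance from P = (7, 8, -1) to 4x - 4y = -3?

distance = |a·x₀ + b·y₀ + c·z₀ - d| / √(a² + b² + c²)
  = |4·7 + (-4)·8 + 0·(-1) - (-3)| / √(4² + (-4)² + 0²)
  = |28 - 32 + 0 + 3| / √(16 + 16 + 0)
  = |-1| / √32
  = 1 / 5.657
  ≈ 0.1768

0.1768


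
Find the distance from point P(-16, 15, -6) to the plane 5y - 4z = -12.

distance = |a·x₀ + b·y₀ + c·z₀ - d| / √(a² + b² + c²)
  = |0·(-16) + 5·15 + (-4)·(-6) - (-12)| / √(0² + 5² + (-4)²)
  = |0 + 75 + 24 + 12| / √(0 + 25 + 16)
  = |111| / √41
  = 111 / 6.403
  ≈ 17.34

17.34


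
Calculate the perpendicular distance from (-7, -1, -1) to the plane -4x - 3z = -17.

distance = |a·x₀ + b·y₀ + c·z₀ - d| / √(a² + b² + c²)
  = |(-4)·(-7) + 0·(-1) + (-3)·(-1) - (-17)| / √((-4)² + 0² + (-3)²)
  = |28 + 0 + 3 + 17| / √(16 + 0 + 9)
  = |48| / √25
  = 48 / 5
  ≈ 9.6

9.6


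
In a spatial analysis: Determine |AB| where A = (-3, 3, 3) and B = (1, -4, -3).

d = √[(x₂-x₁)² + (y₂-y₁)² + (z₂-z₁)²]
  = √[4² + (-7)² + (-6)²]
  = √[16 + 49 + 36]
  = √101
  ≈ 10.05

10.05


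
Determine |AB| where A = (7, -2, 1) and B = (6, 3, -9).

d = √[(x₂-x₁)² + (y₂-y₁)² + (z₂-z₁)²]
  = √[(-1)² + 5² + (-10)²]
  = √[1 + 25 + 100]
  = √126
  ≈ 11.22

11.22


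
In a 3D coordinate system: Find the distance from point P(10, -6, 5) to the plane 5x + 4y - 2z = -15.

distance = |a·x₀ + b·y₀ + c·z₀ - d| / √(a² + b² + c²)
  = |5·10 + 4·(-6) + (-2)·5 - (-15)| / √(5² + 4² + (-2)²)
  = |50 - 24 - 10 + 15| / √(25 + 16 + 4)
  = |31| / √45
  = 31 / 6.708
  ≈ 4.621

4.621


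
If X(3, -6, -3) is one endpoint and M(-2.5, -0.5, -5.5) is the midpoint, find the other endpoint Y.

Y = 2M - X
  = (2·(-2.5) - 3, 2·(-0.5) - (-6), 2·(-5.5) - (-3))
  = (-5 - 3, -1 + 6, -11 + 3)
  = (-8, 5, -8)

(-8, 5, -8)


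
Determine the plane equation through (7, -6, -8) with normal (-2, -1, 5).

The plane through P with normal n = (a, b, c) satisfies n·(r - P) = 0,
i.e. ax + by + cz = a·x₀ + b·y₀ + c·z₀.
d = (-2)·7 + (-1)·(-6) + 5·(-8)
  = -14 + 6 - 40
  = -48
Equation: -2x - y + 5z = -48

-2x - y + 5z = -48


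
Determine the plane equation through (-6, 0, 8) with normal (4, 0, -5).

The plane through P with normal n = (a, b, c) satisfies n·(r - P) = 0,
i.e. ax + by + cz = a·x₀ + b·y₀ + c·z₀.
d = 4·(-6) + 0·0 + (-5)·8
  = -24 + 0 - 40
  = -64
Equation: 4x - 5z = -64

4x - 5z = -64


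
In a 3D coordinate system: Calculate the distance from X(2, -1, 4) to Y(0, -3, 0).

d = √[(x₂-x₁)² + (y₂-y₁)² + (z₂-z₁)²]
  = √[(-2)² + (-2)² + (-4)²]
  = √[4 + 4 + 16]
  = √24
  ≈ 4.899

4.899


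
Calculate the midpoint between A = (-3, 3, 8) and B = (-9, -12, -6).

M = ((x₁+x₂)/2, (y₁+y₂)/2, (z₁+z₂)/2)
  = ((-3 - 9)/2, (3 - 12)/2, (8 - 6)/2)
  = (-12/2, -9/2, 2/2)
  = (-6, -4.5, 1)

(-6, -4.5, 1)


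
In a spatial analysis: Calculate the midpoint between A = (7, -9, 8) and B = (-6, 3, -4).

M = ((x₁+x₂)/2, (y₁+y₂)/2, (z₁+z₂)/2)
  = ((7 - 6)/2, (-9 + 3)/2, (8 - 4)/2)
  = (1/2, -6/2, 4/2)
  = (0.5, -3, 2)

(0.5, -3, 2)


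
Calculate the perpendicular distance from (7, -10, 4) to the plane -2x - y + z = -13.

distance = |a·x₀ + b·y₀ + c·z₀ - d| / √(a² + b² + c²)
  = |(-2)·7 + (-1)·(-10) + 1·4 - (-13)| / √((-2)² + (-1)² + 1²)
  = |-14 + 10 + 4 + 13| / √(4 + 1 + 1)
  = |13| / √6
  = 13 / 2.449
  ≈ 5.307

5.307


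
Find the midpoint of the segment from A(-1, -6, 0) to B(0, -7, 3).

M = ((x₁+x₂)/2, (y₁+y₂)/2, (z₁+z₂)/2)
  = ((-1 + 0)/2, (-6 - 7)/2, (0 + 3)/2)
  = (-1/2, -13/2, 3/2)
  = (-0.5, -6.5, 1.5)

(-0.5, -6.5, 1.5)


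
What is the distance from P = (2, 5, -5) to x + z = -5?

distance = |a·x₀ + b·y₀ + c·z₀ - d| / √(a² + b² + c²)
  = |1·2 + 0·5 + 1·(-5) - (-5)| / √(1² + 0² + 1²)
  = |2 + 0 - 5 + 5| / √(1 + 0 + 1)
  = |2| / √2
  = 2 / 1.414
  ≈ 1.414

1.414


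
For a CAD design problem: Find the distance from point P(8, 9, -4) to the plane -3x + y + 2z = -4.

distance = |a·x₀ + b·y₀ + c·z₀ - d| / √(a² + b² + c²)
  = |(-3)·8 + 1·9 + 2·(-4) - (-4)| / √((-3)² + 1² + 2²)
  = |-24 + 9 - 8 + 4| / √(9 + 1 + 4)
  = |-19| / √14
  = 19 / 3.742
  ≈ 5.078

5.078


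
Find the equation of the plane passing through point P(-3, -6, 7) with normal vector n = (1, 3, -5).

The plane through P with normal n = (a, b, c) satisfies n·(r - P) = 0,
i.e. ax + by + cz = a·x₀ + b·y₀ + c·z₀.
d = 1·(-3) + 3·(-6) + (-5)·7
  = -3 - 18 - 35
  = -56
Equation: x + 3y - 5z = -56

x + 3y - 5z = -56


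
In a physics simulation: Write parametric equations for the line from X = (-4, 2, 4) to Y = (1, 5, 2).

Direction vector d = Y - X = (1 + 4, 5 - 2, 2 - 4) = (5, 3, -2)
Parametric form r = X + t·d:
x = -4 + 5t, y = 2 + 3t, z = 4 - 2t

x = -4 + 5t, y = 2 + 3t, z = 4 - 2t


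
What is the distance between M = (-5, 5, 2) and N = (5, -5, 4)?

d = √[(x₂-x₁)² + (y₂-y₁)² + (z₂-z₁)²]
  = √[10² + (-10)² + 2²]
  = √[100 + 100 + 4]
  = √204
  ≈ 14.28

14.28


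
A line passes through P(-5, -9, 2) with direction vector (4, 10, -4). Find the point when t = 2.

P(t) = P + t·d
  = (-5 + 4·2, -9 + 10·2, 2 + (-4)·2)
  = (-5 + 8, -9 + 20, 2 - 8)
  = (3, 11, -6)

(3, 11, -6)


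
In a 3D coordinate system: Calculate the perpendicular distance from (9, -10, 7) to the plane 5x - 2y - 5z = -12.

distance = |a·x₀ + b·y₀ + c·z₀ - d| / √(a² + b² + c²)
  = |5·9 + (-2)·(-10) + (-5)·7 - (-12)| / √(5² + (-2)² + (-5)²)
  = |45 + 20 - 35 + 12| / √(25 + 4 + 25)
  = |42| / √54
  = 42 / 7.348
  ≈ 5.715

5.715


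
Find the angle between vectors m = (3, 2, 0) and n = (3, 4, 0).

m·n = 3·3 + 2·4 + 0·0 = 9 + 8 + 0 = 17
|m| = √(3² + 2² + 0²) = √13 ≈ 3.606
|n| = √(3² + 4² + 0²) = √25 ≈ 5
cos θ = (m·n)/(|m||n|) = 17/(3.606·5) ≈ 0.943
θ = arccos(0.943) ≈ 19.44°

19.44°


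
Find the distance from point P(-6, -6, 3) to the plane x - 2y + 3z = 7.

distance = |a·x₀ + b·y₀ + c·z₀ - d| / √(a² + b² + c²)
  = |1·(-6) + (-2)·(-6) + 3·3 - 7| / √(1² + (-2)² + 3²)
  = |-6 + 12 + 9 - 7| / √(1 + 4 + 9)
  = |8| / √14
  = 8 / 3.742
  ≈ 2.138

2.138


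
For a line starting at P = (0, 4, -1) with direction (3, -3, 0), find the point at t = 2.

P(t) = P + t·d
  = (0 + 3·2, 4 + (-3)·2, -1 + 0·2)
  = (0 + 6, 4 - 6, -1 + 0)
  = (6, -2, -1)

(6, -2, -1)


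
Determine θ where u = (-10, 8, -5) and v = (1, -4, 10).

u·v = (-10)·1 + 8·(-4) + (-5)·10 = -10 - 32 - 50 = -92
|u| = √((-10)² + 8² + (-5)²) = √189 ≈ 13.75
|v| = √(1² + (-4)² + 10²) = √117 ≈ 10.82
cos θ = (u·v)/(|u||v|) = -92/(13.75·10.82) ≈ -0.6187
θ = arccos(-0.6187) ≈ 128.2°

128.2°


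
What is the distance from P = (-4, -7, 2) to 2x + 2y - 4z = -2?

distance = |a·x₀ + b·y₀ + c·z₀ - d| / √(a² + b² + c²)
  = |2·(-4) + 2·(-7) + (-4)·2 - (-2)| / √(2² + 2² + (-4)²)
  = |-8 - 14 - 8 + 2| / √(4 + 4 + 16)
  = |-28| / √24
  = 28 / 4.899
  ≈ 5.715

5.715


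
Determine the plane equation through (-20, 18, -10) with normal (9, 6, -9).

The plane through P with normal n = (a, b, c) satisfies n·(r - P) = 0,
i.e. ax + by + cz = a·x₀ + b·y₀ + c·z₀.
d = 9·(-20) + 6·18 + (-9)·(-10)
  = -180 + 108 + 90
  = 18
Equation: 9x + 6y - 9z = 18

9x + 6y - 9z = 18


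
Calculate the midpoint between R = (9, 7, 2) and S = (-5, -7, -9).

M = ((x₁+x₂)/2, (y₁+y₂)/2, (z₁+z₂)/2)
  = ((9 - 5)/2, (7 - 7)/2, (2 - 9)/2)
  = (4/2, 0/2, -7/2)
  = (2, 0, -3.5)

(2, 0, -3.5)


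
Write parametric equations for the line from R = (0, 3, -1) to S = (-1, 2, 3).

Direction vector d = S - R = (-1 + 0, 2 - 3, 3 + 1) = (-1, -1, 4)
Parametric form r = R + t·d:
x = 0 - t, y = 3 - t, z = -1 + 4t

x = 0 - t, y = 3 - t, z = -1 + 4t


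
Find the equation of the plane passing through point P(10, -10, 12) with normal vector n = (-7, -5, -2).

The plane through P with normal n = (a, b, c) satisfies n·(r - P) = 0,
i.e. ax + by + cz = a·x₀ + b·y₀ + c·z₀.
d = (-7)·10 + (-5)·(-10) + (-2)·12
  = -70 + 50 - 24
  = -44
Equation: -7x - 5y - 2z = -44

-7x - 5y - 2z = -44


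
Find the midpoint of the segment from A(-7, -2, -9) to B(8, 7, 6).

M = ((x₁+x₂)/2, (y₁+y₂)/2, (z₁+z₂)/2)
  = ((-7 + 8)/2, (-2 + 7)/2, (-9 + 6)/2)
  = (1/2, 5/2, -3/2)
  = (0.5, 2.5, -1.5)

(0.5, 2.5, -1.5)


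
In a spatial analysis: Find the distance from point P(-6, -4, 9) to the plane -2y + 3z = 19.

distance = |a·x₀ + b·y₀ + c·z₀ - d| / √(a² + b² + c²)
  = |0·(-6) + (-2)·(-4) + 3·9 - 19| / √(0² + (-2)² + 3²)
  = |0 + 8 + 27 - 19| / √(0 + 4 + 9)
  = |16| / √13
  = 16 / 3.606
  ≈ 4.438

4.438


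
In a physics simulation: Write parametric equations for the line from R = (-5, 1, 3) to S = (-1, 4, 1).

Direction vector d = S - R = (-1 + 5, 4 - 1, 1 - 3) = (4, 3, -2)
Parametric form r = R + t·d:
x = -5 + 4t, y = 1 + 3t, z = 3 - 2t

x = -5 + 4t, y = 1 + 3t, z = 3 - 2t


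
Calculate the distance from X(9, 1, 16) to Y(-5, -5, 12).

d = √[(x₂-x₁)² + (y₂-y₁)² + (z₂-z₁)²]
  = √[(-14)² + (-6)² + (-4)²]
  = √[196 + 36 + 16]
  = √248
  ≈ 15.75

15.75


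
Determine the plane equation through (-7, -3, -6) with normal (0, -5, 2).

The plane through P with normal n = (a, b, c) satisfies n·(r - P) = 0,
i.e. ax + by + cz = a·x₀ + b·y₀ + c·z₀.
d = 0·(-7) + (-5)·(-3) + 2·(-6)
  = 0 + 15 - 12
  = 3
Equation: -5y + 2z = 3

-5y + 2z = 3


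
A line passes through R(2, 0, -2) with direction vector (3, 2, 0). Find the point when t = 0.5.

P(t) = R + t·d
  = (2 + 3·0.5, 0 + 2·0.5, -2 + 0·0.5)
  = (2 + 1.5, 0 + 1, -2 + 0)
  = (3.5, 1, -2)

(3.5, 1, -2)


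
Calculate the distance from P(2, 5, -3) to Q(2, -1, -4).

d = √[(x₂-x₁)² + (y₂-y₁)² + (z₂-z₁)²]
  = √[0² + (-6)² + (-1)²]
  = √[0 + 36 + 1]
  = √37
  ≈ 6.083

6.083


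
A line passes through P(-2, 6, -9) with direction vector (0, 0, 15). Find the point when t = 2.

P(t) = P + t·d
  = (-2 + 0·2, 6 + 0·2, -9 + 15·2)
  = (-2 + 0, 6 + 0, -9 + 30)
  = (-2, 6, 21)

(-2, 6, 21)


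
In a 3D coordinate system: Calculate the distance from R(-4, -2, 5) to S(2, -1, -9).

d = √[(x₂-x₁)² + (y₂-y₁)² + (z₂-z₁)²]
  = √[6² + 1² + (-14)²]
  = √[36 + 1 + 196]
  = √233
  ≈ 15.26

15.26


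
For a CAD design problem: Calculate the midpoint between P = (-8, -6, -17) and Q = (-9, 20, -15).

M = ((x₁+x₂)/2, (y₁+y₂)/2, (z₁+z₂)/2)
  = ((-8 - 9)/2, (-6 + 20)/2, (-17 - 15)/2)
  = (-17/2, 14/2, -32/2)
  = (-8.5, 7, -16)

(-8.5, 7, -16)


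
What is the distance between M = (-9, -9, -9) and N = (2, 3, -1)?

d = √[(x₂-x₁)² + (y₂-y₁)² + (z₂-z₁)²]
  = √[11² + 12² + 8²]
  = √[121 + 144 + 64]
  = √329
  ≈ 18.14

18.14


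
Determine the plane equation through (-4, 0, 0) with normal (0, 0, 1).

The plane through P with normal n = (a, b, c) satisfies n·(r - P) = 0,
i.e. ax + by + cz = a·x₀ + b·y₀ + c·z₀.
d = 0·(-4) + 0·0 + 1·0
  = 0 + 0 + 0
  = 0
Equation: z = 0

z = 0


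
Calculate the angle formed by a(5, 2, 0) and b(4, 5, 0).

a·b = 5·4 + 2·5 + 0·0 = 20 + 10 + 0 = 30
|a| = √(5² + 2² + 0²) = √29 ≈ 5.385
|b| = √(4² + 5² + 0²) = √41 ≈ 6.403
cos θ = (a·b)/(|a||b|) = 30/(5.385·6.403) ≈ 0.87
θ = arccos(0.87) ≈ 29.54°

29.54°


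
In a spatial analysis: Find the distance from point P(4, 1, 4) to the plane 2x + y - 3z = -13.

distance = |a·x₀ + b·y₀ + c·z₀ - d| / √(a² + b² + c²)
  = |2·4 + 1·1 + (-3)·4 - (-13)| / √(2² + 1² + (-3)²)
  = |8 + 1 - 12 + 13| / √(4 + 1 + 9)
  = |10| / √14
  = 10 / 3.742
  ≈ 2.673

2.673
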